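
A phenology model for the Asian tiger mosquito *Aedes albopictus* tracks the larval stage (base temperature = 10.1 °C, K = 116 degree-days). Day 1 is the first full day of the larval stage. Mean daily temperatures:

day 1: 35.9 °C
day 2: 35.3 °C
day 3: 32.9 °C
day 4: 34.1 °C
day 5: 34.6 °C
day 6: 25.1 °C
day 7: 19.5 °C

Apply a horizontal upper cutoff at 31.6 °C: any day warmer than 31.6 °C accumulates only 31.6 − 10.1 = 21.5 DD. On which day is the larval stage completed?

Daily DD above 10.1 °C (capped at 21.5): 21.5, 21.5, 21.5, 21.5, 21.5, 15.0, 9.4.
Cumulative: 21.5, 43.0, 64.5, 86.0, 107.5, 122.5, 131.9.
The total first reaches 116 DD on day 6.

day 6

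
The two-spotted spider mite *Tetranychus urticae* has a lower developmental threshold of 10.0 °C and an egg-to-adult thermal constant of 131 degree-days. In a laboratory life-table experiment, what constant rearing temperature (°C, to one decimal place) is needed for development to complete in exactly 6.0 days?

31.8 °C

Required daily accumulation = 131 / 6.0 = 21.833 DD/day.
T = T_base + 21.833 = 10.0 + 21.833 = 31.833 ≈ 31.8 °C.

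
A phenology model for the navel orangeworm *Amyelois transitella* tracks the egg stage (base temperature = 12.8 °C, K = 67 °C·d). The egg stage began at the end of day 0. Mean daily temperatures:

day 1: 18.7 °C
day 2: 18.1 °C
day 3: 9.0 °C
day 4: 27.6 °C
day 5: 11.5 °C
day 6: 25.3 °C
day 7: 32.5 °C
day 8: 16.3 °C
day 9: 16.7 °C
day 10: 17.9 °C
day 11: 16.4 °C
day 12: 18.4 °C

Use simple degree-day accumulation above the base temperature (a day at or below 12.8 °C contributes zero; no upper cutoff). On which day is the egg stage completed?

Daily DD above 12.8 °C: 5.9, 5.3, 0.0, 14.8, 0.0, 12.5, 19.7, 3.5, 3.9, 5.1, 3.6, 5.6.
Cumulative: 5.9, 11.2, 11.2, 26.0, 26.0, 38.5, 58.2, 61.7, 65.6, 70.7, 74.3, 79.9.
The total first reaches 67 DD on day 10.

day 10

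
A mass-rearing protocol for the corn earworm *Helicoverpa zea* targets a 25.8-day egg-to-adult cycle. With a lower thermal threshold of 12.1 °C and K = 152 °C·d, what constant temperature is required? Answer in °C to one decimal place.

18.0 °C

Required daily accumulation = 152 / 25.8 = 5.891 DD/day.
T = T_base + 5.891 = 12.1 + 5.891 = 17.991 ≈ 18.0 °C.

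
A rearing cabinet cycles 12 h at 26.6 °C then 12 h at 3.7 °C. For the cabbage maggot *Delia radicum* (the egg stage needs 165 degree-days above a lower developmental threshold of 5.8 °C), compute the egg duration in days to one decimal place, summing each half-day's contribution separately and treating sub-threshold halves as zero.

Day half: max(0, 26.6 − 5.8) × 0.5 = 20.8 × 0.5 = 10.40 DD.
Night half: max(0, 3.7 − 5.8) × 0.5 = 0.0 × 0.5 = 0.00 DD.
Per 24 h: 10.40 DD/day.
Duration = 165 / 10.40 = 15.865 ≈ 15.9 days.

15.9 days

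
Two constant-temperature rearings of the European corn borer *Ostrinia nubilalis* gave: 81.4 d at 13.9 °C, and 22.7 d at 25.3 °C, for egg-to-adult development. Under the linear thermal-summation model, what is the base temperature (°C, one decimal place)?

9.5 °C

Equal thermal constants: D₁(T₁ − T_b) = D₂(T₂ − T_b).
81.4·(13.9 − T_b) = 22.7·(25.3 − T_b)
T_b = (81.4·13.9 − 22.7·25.3) / (81.4 − 22.7) = 557.15 / 58.7 = 9.491 °C ≈ 9.5 °C.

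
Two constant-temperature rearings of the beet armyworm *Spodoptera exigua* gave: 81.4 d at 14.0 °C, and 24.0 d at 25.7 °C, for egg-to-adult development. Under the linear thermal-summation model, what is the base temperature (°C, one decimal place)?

Under the model K = D·(T − T_b), so D₁·(T₁ − T_b) = D₂·(T₂ − T_b).
81.4·(14.0 − T_b) = 24.0·(25.7 − T_b)
T_b = (81.4·14.0 − 24.0·25.7) / (81.4 − 24.0) = 522.80 / 57.4 = 9.108 °C ≈ 9.1 °C.

9.1 °C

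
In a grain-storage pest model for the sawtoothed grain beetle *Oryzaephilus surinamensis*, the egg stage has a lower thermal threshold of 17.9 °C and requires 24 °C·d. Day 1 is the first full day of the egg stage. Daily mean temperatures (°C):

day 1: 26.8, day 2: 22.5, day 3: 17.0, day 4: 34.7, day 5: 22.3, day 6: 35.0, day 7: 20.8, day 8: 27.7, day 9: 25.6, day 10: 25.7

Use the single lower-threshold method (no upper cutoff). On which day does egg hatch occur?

Daily DD above 17.9 °C: 8.9, 4.6, 0.0, 16.8, 4.4, 17.1, 2.9, 9.8, 7.7, 7.8.
Cumulative: 8.9, 13.5, 13.5, 30.3, 34.7, 51.8, 54.7, 64.5, 72.2, 80.0.
The total first reaches 24 DD on day 4.

day 4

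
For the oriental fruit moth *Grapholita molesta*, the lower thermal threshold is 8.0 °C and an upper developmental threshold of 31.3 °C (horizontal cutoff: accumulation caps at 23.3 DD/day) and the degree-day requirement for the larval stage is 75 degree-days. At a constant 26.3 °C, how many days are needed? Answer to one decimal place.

Daily accumulation = 26.3 − 8.0 = 18.3 DD/day.
Duration = 75 / 18.3 = 4.098 ≈ 4.1 days.

4.1 days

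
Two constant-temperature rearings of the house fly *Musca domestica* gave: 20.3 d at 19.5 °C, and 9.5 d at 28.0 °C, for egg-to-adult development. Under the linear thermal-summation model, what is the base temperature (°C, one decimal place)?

Under the model K = D·(T − T_b), so D₁·(T₁ − T_b) = D₂·(T₂ − T_b).
20.3·(19.5 − T_b) = 9.5·(28.0 − T_b)
T_b = (20.3·19.5 − 9.5·28.0) / (20.3 − 9.5) = 129.85 / 10.8 = 12.023 °C ≈ 12.0 °C.

12.0 °C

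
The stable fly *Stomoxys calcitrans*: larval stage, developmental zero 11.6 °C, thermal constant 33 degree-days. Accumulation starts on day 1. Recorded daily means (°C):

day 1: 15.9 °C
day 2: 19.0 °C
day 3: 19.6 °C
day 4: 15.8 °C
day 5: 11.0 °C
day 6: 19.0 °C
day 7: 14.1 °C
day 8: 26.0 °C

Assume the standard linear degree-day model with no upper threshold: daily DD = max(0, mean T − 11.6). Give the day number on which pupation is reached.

Daily DD above 11.6 °C: 4.3, 7.4, 8.0, 4.2, 0.0, 7.4, 2.5, 14.4.
Cumulative: 4.3, 11.7, 19.7, 23.9, 23.9, 31.3, 33.8, 48.2.
The total first reaches 33 DD on day 7.

day 7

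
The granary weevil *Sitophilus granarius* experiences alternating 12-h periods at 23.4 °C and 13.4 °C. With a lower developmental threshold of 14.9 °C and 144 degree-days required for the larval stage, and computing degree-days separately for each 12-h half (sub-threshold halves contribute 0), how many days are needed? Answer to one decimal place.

33.9 days

Day half: max(0, 23.4 − 14.9) × 0.5 = 8.5 × 0.5 = 4.25 DD.
Night half: max(0, 13.4 − 14.9) × 0.5 = 0.0 × 0.5 = 0.00 DD.
Per 24 h: 4.25 DD/day.
Duration = 144 / 4.25 = 33.882 ≈ 33.9 days.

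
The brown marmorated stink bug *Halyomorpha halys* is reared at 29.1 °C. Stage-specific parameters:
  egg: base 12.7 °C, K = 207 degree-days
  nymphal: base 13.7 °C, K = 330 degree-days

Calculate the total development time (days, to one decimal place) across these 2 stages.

34.1 days

egg: 207 / (29.1 − 12.7) = 207 / 16.4 = 12.622 d.
nymphal: 330 / (29.1 − 13.7) = 330 / 15.4 = 21.429 d.
Sum = 34.051 ≈ 34.1 days.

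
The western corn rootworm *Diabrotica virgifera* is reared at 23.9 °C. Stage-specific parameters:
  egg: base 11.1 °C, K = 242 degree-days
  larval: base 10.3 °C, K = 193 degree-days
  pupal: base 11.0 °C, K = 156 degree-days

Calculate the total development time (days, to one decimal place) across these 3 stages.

egg: 242 / (23.9 − 11.1) = 242 / 12.8 = 18.906 d.
larval: 193 / (23.9 − 10.3) = 193 / 13.6 = 14.191 d.
pupal: 156 / (23.9 − 11.0) = 156 / 12.9 = 12.093 d.
Sum = 45.190 ≈ 45.2 days.

45.2 days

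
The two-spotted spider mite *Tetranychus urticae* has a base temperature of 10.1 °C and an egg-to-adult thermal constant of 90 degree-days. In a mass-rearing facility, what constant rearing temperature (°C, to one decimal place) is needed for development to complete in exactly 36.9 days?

12.5 °C

Required daily accumulation = 90 / 36.9 = 2.439 DD/day.
T = T_base + 2.439 = 10.1 + 2.439 = 12.539 ≈ 12.5 °C.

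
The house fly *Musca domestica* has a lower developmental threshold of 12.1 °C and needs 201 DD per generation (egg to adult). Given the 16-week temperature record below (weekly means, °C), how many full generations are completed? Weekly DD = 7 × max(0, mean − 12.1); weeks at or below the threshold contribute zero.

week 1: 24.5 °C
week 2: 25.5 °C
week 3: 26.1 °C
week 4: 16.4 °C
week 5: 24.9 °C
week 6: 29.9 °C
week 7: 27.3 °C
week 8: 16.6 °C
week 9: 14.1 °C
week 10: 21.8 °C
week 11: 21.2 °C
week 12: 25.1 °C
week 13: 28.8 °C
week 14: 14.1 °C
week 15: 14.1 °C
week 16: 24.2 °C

Weekly DD (7 × max(0, T̄ − 12.1)): 86.8, 93.8, 98.0, 30.1, 89.6, 124.6, 106.4, 31.5, 14.0, 67.9, 63.7, 91.0, 116.9, 14.0, 14.0, 84.7.
Season total = 1127.0 DD.
Complete generations = ⌊1127.0 / 201⌋ = 5.

5 generations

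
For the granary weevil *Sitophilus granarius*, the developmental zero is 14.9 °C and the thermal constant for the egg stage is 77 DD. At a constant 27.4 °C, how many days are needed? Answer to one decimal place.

6.2 days

Daily accumulation = 27.4 − 14.9 = 12.5 DD/day.
Duration = 77 / 12.5 = 6.160 ≈ 6.2 days.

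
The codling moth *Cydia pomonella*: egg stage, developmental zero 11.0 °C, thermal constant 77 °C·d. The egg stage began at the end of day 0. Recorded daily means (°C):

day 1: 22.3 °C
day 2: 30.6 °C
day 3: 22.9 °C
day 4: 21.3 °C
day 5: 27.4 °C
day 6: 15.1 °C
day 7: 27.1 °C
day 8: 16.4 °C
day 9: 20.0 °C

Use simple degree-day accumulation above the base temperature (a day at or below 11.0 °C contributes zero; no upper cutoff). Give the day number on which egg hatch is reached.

day 7

Daily DD above 11.0 °C: 11.3, 19.6, 11.9, 10.3, 16.4, 4.1, 16.1, 5.4, 9.0.
Cumulative: 11.3, 30.9, 42.8, 53.1, 69.5, 73.6, 89.7, 95.1, 104.1.
The total first reaches 77 DD on day 7.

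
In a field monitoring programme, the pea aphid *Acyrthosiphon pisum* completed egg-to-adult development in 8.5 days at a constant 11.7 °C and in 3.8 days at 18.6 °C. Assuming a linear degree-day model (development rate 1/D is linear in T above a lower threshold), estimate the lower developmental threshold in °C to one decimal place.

Under the model K = D·(T − T_b), so D₁·(T₁ − T_b) = D₂·(T₂ − T_b).
8.5·(11.7 − T_b) = 3.8·(18.6 − T_b)
T_b = (8.5·11.7 − 3.8·18.6) / (8.5 − 3.8) = 28.77 / 4.7 = 6.121 °C ≈ 6.1 °C.

6.1 °C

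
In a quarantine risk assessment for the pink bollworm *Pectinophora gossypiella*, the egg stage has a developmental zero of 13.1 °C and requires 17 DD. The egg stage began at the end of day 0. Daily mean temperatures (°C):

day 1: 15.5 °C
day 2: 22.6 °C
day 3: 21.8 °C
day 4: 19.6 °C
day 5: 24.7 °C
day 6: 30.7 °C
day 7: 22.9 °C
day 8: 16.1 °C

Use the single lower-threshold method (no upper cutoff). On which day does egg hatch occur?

day 3

Daily DD above 13.1 °C: 2.4, 9.5, 8.7, 6.5, 11.6, 17.6, 9.8, 3.0.
Cumulative: 2.4, 11.9, 20.6, 27.1, 38.7, 56.3, 66.1, 69.1.
The total first reaches 17 DD on day 3.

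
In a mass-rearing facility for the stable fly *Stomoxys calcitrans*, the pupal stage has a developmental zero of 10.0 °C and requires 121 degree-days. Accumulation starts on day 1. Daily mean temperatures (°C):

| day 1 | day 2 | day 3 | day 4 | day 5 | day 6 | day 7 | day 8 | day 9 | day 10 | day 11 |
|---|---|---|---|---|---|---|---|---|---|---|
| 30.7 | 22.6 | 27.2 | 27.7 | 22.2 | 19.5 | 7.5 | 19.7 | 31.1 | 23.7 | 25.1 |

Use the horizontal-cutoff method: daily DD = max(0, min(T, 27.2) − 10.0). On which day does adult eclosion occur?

Daily DD above 10.0 °C (capped at 17.2): 17.2, 12.6, 17.2, 17.2, 12.2, 9.5, 0.0, 9.7, 17.2, 13.7, 15.1.
Cumulative: 17.2, 29.8, 47.0, 64.2, 76.4, 85.9, 85.9, 95.6, 112.8, 126.5, 141.6.
The total first reaches 121 DD on day 10.

day 10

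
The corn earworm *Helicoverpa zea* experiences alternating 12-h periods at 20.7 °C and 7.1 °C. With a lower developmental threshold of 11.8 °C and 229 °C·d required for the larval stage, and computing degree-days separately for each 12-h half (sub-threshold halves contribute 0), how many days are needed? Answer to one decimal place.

Day half: max(0, 20.7 − 11.8) × 0.5 = 8.9 × 0.5 = 4.45 DD.
Night half: max(0, 7.1 − 11.8) × 0.5 = 0.0 × 0.5 = 0.00 DD.
Per 24 h: 4.45 DD/day.
Duration = 229 / 4.45 = 51.461 ≈ 51.5 days.

51.5 days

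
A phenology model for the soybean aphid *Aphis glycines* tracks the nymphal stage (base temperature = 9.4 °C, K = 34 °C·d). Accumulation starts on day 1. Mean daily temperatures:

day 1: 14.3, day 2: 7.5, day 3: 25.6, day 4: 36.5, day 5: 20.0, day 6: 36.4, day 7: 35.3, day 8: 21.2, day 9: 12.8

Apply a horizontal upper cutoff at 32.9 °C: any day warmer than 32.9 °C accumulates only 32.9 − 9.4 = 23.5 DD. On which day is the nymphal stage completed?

day 4

Daily DD above 9.4 °C (capped at 23.5): 4.9, 0.0, 16.2, 23.5, 10.6, 23.5, 23.5, 11.8, 3.4.
Cumulative: 4.9, 4.9, 21.1, 44.6, 55.2, 78.7, 102.2, 114.0, 117.4.
The total first reaches 34 DD on day 4.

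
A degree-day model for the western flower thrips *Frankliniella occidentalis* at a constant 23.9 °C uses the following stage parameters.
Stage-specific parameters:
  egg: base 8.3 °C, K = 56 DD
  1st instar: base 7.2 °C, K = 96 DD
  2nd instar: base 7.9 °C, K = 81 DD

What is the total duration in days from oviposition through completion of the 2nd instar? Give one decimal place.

14.4 days

egg: 56 / (23.9 − 8.3) = 56 / 15.6 = 3.590 d.
1st instar: 96 / (23.9 − 7.2) = 96 / 16.7 = 5.749 d.
2nd instar: 81 / (23.9 − 7.9) = 81 / 16.0 = 5.063 d.
Sum = 14.401 ≈ 14.4 days.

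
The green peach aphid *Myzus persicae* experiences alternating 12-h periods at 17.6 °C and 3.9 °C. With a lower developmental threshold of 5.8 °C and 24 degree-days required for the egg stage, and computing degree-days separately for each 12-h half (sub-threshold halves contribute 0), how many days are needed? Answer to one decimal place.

Day half: max(0, 17.6 − 5.8) × 0.5 = 11.8 × 0.5 = 5.90 DD.
Night half: max(0, 3.9 − 5.8) × 0.5 = 0.0 × 0.5 = 0.00 DD.
Per 24 h: 5.90 DD/day.
Duration = 24 / 5.90 = 4.068 ≈ 4.1 days.

4.1 days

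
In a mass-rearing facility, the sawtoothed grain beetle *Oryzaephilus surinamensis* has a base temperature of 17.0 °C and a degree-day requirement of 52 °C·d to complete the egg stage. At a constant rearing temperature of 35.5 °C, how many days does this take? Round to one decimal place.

Daily accumulation = 35.5 − 17.0 = 18.5 DD/day.
Duration = 52 / 18.5 = 2.811 ≈ 2.8 days.

2.8 days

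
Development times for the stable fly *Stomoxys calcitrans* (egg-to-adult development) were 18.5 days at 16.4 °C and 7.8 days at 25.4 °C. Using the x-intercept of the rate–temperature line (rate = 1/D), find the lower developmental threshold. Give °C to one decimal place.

9.8 °C

Equal thermal constants: D₁(T₁ − T_b) = D₂(T₂ − T_b).
18.5·(16.4 − T_b) = 7.8·(25.4 − T_b)
T_b = (18.5·16.4 − 7.8·25.4) / (18.5 − 7.8) = 105.28 / 10.7 = 9.839 °C ≈ 9.8 °C.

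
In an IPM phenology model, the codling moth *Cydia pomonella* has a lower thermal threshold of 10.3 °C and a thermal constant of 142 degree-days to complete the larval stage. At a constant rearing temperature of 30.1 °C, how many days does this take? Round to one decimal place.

7.2 days

Daily accumulation = 30.1 − 10.3 = 19.8 DD/day.
Duration = 142 / 19.8 = 7.172 ≈ 7.2 days.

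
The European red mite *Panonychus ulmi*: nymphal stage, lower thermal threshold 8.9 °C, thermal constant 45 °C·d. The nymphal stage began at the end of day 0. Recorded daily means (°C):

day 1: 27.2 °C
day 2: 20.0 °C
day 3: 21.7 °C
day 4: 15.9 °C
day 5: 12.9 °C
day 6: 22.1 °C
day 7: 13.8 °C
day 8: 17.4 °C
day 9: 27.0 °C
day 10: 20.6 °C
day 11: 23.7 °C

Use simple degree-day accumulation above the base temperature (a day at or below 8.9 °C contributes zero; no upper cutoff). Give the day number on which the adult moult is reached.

day 4

Daily DD above 8.9 °C: 18.3, 11.1, 12.8, 7.0, 4.0, 13.2, 4.9, 8.5, 18.1, 11.7, 14.8.
Cumulative: 18.3, 29.4, 42.2, 49.2, 53.2, 66.4, 71.3, 79.8, 97.9, 109.6, 124.4.
The total first reaches 45 DD on day 4.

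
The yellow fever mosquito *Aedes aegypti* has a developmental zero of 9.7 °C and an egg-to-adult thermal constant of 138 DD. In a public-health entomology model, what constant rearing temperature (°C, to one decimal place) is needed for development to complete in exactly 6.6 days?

30.6 °C

Required daily accumulation = 138 / 6.6 = 20.909 DD/day.
T = T_base + 20.909 = 9.7 + 20.909 = 30.609 ≈ 30.6 °C.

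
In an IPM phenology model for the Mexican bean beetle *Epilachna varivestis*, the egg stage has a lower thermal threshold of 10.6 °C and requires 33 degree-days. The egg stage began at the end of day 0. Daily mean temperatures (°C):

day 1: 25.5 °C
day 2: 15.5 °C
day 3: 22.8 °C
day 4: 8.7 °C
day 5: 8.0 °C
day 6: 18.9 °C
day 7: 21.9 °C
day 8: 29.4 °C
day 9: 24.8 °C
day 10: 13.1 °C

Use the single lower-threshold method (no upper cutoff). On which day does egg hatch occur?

day 6

Daily DD above 10.6 °C: 14.9, 4.9, 12.2, 0.0, 0.0, 8.3, 11.3, 18.8, 14.2, 2.5.
Cumulative: 14.9, 19.8, 32.0, 32.0, 32.0, 40.3, 51.6, 70.4, 84.6, 87.1.
The total first reaches 33 DD on day 6.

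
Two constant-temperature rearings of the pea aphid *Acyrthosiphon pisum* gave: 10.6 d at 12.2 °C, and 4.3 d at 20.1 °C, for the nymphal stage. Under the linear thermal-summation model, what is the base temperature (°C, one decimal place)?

6.8 °C

Linear rate model ⇒ the product D·(T − T_b) is constant across temperatures.
10.6·(12.2 − T_b) = 4.3·(20.1 − T_b)
T_b = (10.6·12.2 − 4.3·20.1) / (10.6 − 4.3) = 42.89 / 6.3 = 6.808 °C ≈ 6.8 °C.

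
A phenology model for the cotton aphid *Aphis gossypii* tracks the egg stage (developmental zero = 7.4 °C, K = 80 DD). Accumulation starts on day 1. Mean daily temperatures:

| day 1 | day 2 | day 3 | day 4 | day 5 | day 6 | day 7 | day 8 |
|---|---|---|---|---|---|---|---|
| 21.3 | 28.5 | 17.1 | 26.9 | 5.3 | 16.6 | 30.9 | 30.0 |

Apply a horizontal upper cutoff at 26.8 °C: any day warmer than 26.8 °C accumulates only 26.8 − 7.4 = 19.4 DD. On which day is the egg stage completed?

day 7

Daily DD above 7.4 °C (capped at 19.4): 13.9, 19.4, 9.7, 19.4, 0.0, 9.2, 19.4, 19.4.
Cumulative: 13.9, 33.3, 43.0, 62.4, 62.4, 71.6, 91.0, 110.4.
The total first reaches 80 DD on day 7.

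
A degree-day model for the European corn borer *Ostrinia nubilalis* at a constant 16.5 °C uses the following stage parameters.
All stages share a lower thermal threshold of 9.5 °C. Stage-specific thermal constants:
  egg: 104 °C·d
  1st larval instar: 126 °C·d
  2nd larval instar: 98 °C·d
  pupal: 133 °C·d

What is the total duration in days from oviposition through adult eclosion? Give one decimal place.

Daily accumulation at 16.5 °C = 16.5 − 9.5 = 7.0 DD/day.
Total K = 104 + 126 + 98 + 133 = 461 DD.
Total duration = 461 / 7.0 = 65.857 ≈ 65.9 days.

65.9 days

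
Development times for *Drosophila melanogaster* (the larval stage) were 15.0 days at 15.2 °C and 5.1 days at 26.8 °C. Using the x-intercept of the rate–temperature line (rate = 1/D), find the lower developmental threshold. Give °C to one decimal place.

9.2 °C

Equal thermal constants: D₁(T₁ − T_b) = D₂(T₂ − T_b).
15.0·(15.2 − T_b) = 5.1·(26.8 − T_b)
T_b = (15.0·15.2 − 5.1·26.8) / (15.0 − 5.1) = 91.32 / 9.9 = 9.224 °C ≈ 9.2 °C.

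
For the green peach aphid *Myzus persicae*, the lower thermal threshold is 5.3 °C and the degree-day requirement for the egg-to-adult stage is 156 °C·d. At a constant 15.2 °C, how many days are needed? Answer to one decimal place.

Daily accumulation = 15.2 − 5.3 = 9.9 DD/day.
Duration = 156 / 9.9 = 15.758 ≈ 15.8 days.

15.8 days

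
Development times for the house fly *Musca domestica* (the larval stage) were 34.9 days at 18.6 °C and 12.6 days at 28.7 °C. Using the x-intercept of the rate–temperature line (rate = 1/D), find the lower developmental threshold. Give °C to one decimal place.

Equal thermal constants: D₁(T₁ − T_b) = D₂(T₂ − T_b).
34.9·(18.6 − T_b) = 12.6·(28.7 − T_b)
T_b = (34.9·18.6 − 12.6·28.7) / (34.9 − 12.6) = 287.52 / 22.3 = 12.893 °C ≈ 12.9 °C.

12.9 °C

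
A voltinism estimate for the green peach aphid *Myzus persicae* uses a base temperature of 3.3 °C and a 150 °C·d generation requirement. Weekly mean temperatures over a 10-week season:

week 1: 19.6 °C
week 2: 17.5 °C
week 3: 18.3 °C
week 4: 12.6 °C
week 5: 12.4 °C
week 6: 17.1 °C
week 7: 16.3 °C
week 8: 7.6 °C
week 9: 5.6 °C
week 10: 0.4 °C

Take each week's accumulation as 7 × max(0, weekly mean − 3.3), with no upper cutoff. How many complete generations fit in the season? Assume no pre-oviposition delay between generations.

Weekly DD (7 × max(0, T̄ − 3.3)): 114.1, 99.4, 105.0, 65.1, 63.7, 96.6, 91.0, 30.1, 16.1, 0.0.
Season total = 681.1 DD.
Complete generations = ⌊681.1 / 150⌋ = 4.

4 generations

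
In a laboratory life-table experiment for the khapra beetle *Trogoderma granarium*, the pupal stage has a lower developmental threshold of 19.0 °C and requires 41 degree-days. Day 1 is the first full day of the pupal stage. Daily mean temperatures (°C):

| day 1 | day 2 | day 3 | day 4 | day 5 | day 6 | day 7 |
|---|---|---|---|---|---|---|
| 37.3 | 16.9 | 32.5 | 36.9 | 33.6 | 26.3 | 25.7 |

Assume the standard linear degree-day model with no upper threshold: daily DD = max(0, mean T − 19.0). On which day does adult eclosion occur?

Daily DD above 19.0 °C: 18.3, 0.0, 13.5, 17.9, 14.6, 7.3, 6.7.
Cumulative: 18.3, 18.3, 31.8, 49.7, 64.3, 71.6, 78.3.
The total first reaches 41 DD on day 4.

day 4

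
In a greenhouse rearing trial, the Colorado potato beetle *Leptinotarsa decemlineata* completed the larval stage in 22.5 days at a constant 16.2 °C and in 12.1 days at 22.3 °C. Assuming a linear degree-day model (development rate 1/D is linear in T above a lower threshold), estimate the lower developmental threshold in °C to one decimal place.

9.1 °C

Under the model K = D·(T − T_b), so D₁·(T₁ − T_b) = D₂·(T₂ − T_b).
22.5·(16.2 − T_b) = 12.1·(22.3 − T_b)
T_b = (22.5·16.2 − 12.1·22.3) / (22.5 − 12.1) = 94.67 / 10.4 = 9.103 °C ≈ 9.1 °C.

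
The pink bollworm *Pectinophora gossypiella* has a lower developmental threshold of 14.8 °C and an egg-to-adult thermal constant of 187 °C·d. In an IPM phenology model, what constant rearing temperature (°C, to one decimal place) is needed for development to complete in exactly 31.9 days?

20.7 °C

Required daily accumulation = 187 / 31.9 = 5.862 DD/day.
T = T_base + 5.862 = 14.8 + 5.862 = 20.662 ≈ 20.7 °C.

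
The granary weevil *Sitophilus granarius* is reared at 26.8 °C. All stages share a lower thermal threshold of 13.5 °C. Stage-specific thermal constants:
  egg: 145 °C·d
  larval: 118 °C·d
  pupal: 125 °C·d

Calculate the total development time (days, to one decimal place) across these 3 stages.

29.2 days

Daily accumulation at 26.8 °C = 26.8 − 13.5 = 13.3 DD/day.
Total K = 145 + 118 + 125 = 388 DD.
Total duration = 388 / 13.3 = 29.173 ≈ 29.2 days.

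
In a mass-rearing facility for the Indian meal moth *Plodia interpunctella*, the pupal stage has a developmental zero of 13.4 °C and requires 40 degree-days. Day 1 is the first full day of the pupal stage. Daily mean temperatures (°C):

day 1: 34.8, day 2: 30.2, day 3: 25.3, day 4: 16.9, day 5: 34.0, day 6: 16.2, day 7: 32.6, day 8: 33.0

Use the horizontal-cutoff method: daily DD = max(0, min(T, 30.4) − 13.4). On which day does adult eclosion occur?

day 3

Daily DD above 13.4 °C (capped at 17.0): 17.0, 16.8, 11.9, 3.5, 17.0, 2.8, 17.0, 17.0.
Cumulative: 17.0, 33.8, 45.7, 49.2, 66.2, 69.0, 86.0, 103.0.
The total first reaches 40 DD on day 3.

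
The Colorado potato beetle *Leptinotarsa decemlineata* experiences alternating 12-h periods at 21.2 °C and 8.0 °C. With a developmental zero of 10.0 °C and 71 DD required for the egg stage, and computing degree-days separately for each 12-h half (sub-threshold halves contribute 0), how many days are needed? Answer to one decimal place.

12.7 days

Day half: max(0, 21.2 − 10.0) × 0.5 = 11.2 × 0.5 = 5.60 DD.
Night half: max(0, 8.0 − 10.0) × 0.5 = 0.0 × 0.5 = 0.00 DD.
Per 24 h: 5.60 DD/day.
Duration = 71 / 5.60 = 12.679 ≈ 12.7 days.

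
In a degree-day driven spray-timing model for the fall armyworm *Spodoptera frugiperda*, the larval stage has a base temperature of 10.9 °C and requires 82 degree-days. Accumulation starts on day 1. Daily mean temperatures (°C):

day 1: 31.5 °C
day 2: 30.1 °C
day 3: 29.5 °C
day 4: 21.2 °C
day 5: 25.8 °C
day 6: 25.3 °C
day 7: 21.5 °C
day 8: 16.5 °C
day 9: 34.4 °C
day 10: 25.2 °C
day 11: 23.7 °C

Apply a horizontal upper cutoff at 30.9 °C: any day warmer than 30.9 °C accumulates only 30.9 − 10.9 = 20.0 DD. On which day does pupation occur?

day 5

Daily DD above 10.9 °C (capped at 20.0): 20.0, 19.2, 18.6, 10.3, 14.9, 14.4, 10.6, 5.6, 20.0, 14.3, 12.8.
Cumulative: 20.0, 39.2, 57.8, 68.1, 83.0, 97.4, 108.0, 113.6, 133.6, 147.9, 160.7.
The total first reaches 82 DD on day 5.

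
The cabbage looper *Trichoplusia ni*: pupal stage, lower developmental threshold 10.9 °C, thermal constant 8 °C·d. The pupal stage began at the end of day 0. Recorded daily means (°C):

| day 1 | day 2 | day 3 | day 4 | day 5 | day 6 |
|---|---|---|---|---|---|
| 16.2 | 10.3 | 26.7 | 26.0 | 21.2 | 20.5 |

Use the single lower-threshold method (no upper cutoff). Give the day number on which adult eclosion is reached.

Daily DD above 10.9 °C: 5.3, 0.0, 15.8, 15.1, 10.3, 9.6.
Cumulative: 5.3, 5.3, 21.1, 36.2, 46.5, 56.1.
The total first reaches 8 DD on day 3.

day 3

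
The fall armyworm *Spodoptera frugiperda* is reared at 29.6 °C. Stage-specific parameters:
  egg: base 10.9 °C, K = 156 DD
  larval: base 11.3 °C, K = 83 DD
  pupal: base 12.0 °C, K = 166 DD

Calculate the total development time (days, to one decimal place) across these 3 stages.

egg: 156 / (29.6 − 10.9) = 156 / 18.7 = 8.342 d.
larval: 83 / (29.6 − 11.3) = 83 / 18.3 = 4.536 d.
pupal: 166 / (29.6 − 12.0) = 166 / 17.6 = 9.432 d.
Sum = 22.310 ≈ 22.3 days.

22.3 days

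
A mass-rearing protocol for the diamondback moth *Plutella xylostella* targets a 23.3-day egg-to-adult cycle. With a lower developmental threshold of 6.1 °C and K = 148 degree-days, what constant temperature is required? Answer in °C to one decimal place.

Required daily accumulation = 148 / 23.3 = 6.352 DD/day.
T = T_base + 6.352 = 6.1 + 6.352 = 12.452 ≈ 12.5 °C.

12.5 °C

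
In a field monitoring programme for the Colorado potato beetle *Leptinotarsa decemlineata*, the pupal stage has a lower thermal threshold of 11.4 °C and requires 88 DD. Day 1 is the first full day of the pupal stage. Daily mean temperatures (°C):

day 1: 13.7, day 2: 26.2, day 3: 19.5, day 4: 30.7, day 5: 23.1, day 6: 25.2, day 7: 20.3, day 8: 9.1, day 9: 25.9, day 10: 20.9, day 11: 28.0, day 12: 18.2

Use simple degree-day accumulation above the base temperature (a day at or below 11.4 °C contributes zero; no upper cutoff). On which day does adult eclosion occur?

Daily DD above 11.4 °C: 2.3, 14.8, 8.1, 19.3, 11.7, 13.8, 8.9, 0.0, 14.5, 9.5, 16.6, 6.8.
Cumulative: 2.3, 17.1, 25.2, 44.5, 56.2, 70.0, 78.9, 78.9, 93.4, 102.9, 119.5, 126.3.
The total first reaches 88 DD on day 9.

day 9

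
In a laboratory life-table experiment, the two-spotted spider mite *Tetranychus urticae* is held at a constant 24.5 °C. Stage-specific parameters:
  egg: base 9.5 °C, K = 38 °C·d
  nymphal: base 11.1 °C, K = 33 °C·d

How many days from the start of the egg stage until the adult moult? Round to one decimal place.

egg: 38 / (24.5 − 9.5) = 38 / 15.0 = 2.533 d.
nymphal: 33 / (24.5 − 11.1) = 33 / 13.4 = 2.463 d.
Sum = 4.996 ≈ 5.0 days.

5.0 days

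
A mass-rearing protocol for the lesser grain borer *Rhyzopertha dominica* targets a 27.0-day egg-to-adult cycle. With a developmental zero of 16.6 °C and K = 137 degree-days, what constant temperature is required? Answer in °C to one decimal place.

21.7 °C

Required daily accumulation = 137 / 27.0 = 5.074 DD/day.
T = T_base + 5.074 = 16.6 + 5.074 = 21.674 ≈ 21.7 °C.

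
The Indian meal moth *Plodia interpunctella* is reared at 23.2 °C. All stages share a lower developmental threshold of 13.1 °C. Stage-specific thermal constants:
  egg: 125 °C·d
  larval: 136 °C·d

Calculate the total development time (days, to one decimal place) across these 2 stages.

Daily accumulation at 23.2 °C = 23.2 − 13.1 = 10.1 DD/day.
Total K = 125 + 136 = 261 DD.
Total duration = 261 / 10.1 = 25.842 ≈ 25.8 days.

25.8 days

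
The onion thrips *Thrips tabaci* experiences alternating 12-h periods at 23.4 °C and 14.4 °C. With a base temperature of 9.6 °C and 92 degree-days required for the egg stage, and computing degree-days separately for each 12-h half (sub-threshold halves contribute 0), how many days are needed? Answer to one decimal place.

Day half: max(0, 23.4 − 9.6) × 0.5 = 13.8 × 0.5 = 6.90 DD.
Night half: max(0, 14.4 − 9.6) × 0.5 = 4.8 × 0.5 = 2.40 DD.
Per 24 h: 9.30 DD/day.
Duration = 92 / 9.30 = 9.892 ≈ 9.9 days.

9.9 days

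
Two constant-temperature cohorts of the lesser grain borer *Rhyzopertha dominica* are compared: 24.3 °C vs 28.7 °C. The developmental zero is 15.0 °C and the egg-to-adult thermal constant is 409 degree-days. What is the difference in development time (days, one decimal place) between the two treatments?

14.1 days

At 24.3 °C: 409 / (24.3 − 15.0) = 409 / 9.3 = 43.978 d.
At 28.7 °C: 409 / (28.7 − 15.0) = 409 / 13.7 = 29.854 d.
Difference = |43.978 − 29.854| = 14.124 ≈ 14.1 days.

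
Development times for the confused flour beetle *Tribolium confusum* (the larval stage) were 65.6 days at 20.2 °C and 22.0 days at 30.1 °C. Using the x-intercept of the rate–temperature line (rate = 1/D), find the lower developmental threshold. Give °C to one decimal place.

15.2 °C

Equal thermal constants: D₁(T₁ − T_b) = D₂(T₂ − T_b).
65.6·(20.2 − T_b) = 22.0·(30.1 − T_b)
T_b = (65.6·20.2 − 22.0·30.1) / (65.6 − 22.0) = 662.92 / 43.6 = 15.205 °C ≈ 15.2 °C.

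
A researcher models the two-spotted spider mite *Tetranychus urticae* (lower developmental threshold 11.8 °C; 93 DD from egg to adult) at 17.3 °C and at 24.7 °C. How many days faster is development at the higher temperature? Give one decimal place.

At 17.3 °C: 93 / (17.3 − 11.8) = 93 / 5.5 = 16.909 d.
At 24.7 °C: 93 / (24.7 − 11.8) = 93 / 12.9 = 7.209 d.
Difference = |16.909 − 7.209| = 9.700 ≈ 9.7 days.

9.7 days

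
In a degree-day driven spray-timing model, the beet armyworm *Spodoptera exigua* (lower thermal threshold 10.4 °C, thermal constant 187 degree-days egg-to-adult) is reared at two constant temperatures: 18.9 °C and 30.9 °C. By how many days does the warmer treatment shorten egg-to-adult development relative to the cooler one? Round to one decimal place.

At 18.9 °C: 187 / (18.9 − 10.4) = 187 / 8.5 = 22.000 d.
At 30.9 °C: 187 / (30.9 − 10.4) = 187 / 20.5 = 9.122 d.
Difference = |22.000 − 9.122| = 12.878 ≈ 12.9 days.

12.9 days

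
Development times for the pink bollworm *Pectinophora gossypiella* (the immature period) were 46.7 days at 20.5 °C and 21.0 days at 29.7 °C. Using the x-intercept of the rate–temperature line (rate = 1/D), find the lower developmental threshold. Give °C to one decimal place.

Linear rate model ⇒ the product D·(T − T_b) is constant across temperatures.
46.7·(20.5 − T_b) = 21.0·(29.7 − T_b)
T_b = (46.7·20.5 − 21.0·29.7) / (46.7 − 21.0) = 333.65 / 25.7 = 12.982 °C ≈ 13.0 °C.

13.0 °C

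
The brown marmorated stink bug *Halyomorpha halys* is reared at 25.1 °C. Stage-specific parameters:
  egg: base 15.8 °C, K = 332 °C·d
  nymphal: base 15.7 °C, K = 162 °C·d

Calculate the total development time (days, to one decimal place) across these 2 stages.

52.9 days

egg: 332 / (25.1 − 15.8) = 332 / 9.3 = 35.699 d.
nymphal: 162 / (25.1 − 15.7) = 162 / 9.4 = 17.234 d.
Sum = 52.933 ≈ 52.9 days.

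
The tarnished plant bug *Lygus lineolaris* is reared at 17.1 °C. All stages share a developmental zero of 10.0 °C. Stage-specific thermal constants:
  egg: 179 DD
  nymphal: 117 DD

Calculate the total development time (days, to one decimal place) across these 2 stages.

41.7 days

Daily accumulation at 17.1 °C = 17.1 − 10.0 = 7.1 DD/day.
Total K = 179 + 117 = 296 DD.
Total duration = 296 / 7.1 = 41.690 ≈ 41.7 days.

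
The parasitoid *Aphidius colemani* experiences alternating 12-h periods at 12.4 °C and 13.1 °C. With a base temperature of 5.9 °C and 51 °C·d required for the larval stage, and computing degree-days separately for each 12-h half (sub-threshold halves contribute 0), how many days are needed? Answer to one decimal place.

Day half: max(0, 12.4 − 5.9) × 0.5 = 6.5 × 0.5 = 3.25 DD.
Night half: max(0, 13.1 − 5.9) × 0.5 = 7.2 × 0.5 = 3.60 DD.
Per 24 h: 6.85 DD/day.
Duration = 51 / 6.85 = 7.445 ≈ 7.4 days.

7.4 days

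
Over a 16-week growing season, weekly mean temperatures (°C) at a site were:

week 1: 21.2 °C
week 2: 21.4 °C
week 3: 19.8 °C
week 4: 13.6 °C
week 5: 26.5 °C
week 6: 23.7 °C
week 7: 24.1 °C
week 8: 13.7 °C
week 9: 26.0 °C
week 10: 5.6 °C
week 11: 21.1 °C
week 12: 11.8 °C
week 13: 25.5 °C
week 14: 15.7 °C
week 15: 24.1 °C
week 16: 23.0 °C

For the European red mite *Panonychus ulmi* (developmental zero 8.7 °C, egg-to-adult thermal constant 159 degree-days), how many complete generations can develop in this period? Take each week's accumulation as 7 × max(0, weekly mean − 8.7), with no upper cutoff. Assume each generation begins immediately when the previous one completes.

Weekly DD (7 × max(0, T̄ − 8.7)): 87.5, 88.9, 77.7, 34.3, 124.6, 105.0, 107.8, 35.0, 121.1, 0.0, 86.8, 21.7, 117.6, 49.0, 107.8, 100.1.
Season total = 1264.9 DD.
Complete generations = ⌊1264.9 / 159⌋ = 7.

7 generations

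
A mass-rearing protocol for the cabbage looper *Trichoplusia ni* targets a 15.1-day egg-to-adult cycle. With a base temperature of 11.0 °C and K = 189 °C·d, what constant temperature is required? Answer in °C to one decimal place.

23.5 °C

Required daily accumulation = 189 / 15.1 = 12.517 DD/day.
T = T_base + 12.517 = 11.0 + 12.517 = 23.517 ≈ 23.5 °C.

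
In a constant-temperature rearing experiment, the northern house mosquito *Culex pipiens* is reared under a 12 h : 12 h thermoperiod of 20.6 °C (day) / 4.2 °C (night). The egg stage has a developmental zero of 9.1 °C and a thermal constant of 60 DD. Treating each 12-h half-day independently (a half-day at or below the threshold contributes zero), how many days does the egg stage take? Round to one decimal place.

Day half: max(0, 20.6 − 9.1) × 0.5 = 11.5 × 0.5 = 5.75 DD.
Night half: max(0, 4.2 − 9.1) × 0.5 = 0.0 × 0.5 = 0.00 DD.
Per 24 h: 5.75 DD/day.
Duration = 60 / 5.75 = 10.435 ≈ 10.4 days.

10.4 days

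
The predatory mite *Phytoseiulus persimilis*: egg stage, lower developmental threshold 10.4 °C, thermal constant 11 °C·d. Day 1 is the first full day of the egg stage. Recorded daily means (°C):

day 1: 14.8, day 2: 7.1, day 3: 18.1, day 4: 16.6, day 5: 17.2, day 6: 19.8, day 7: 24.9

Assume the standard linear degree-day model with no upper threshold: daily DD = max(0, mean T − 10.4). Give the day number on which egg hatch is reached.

Daily DD above 10.4 °C: 4.4, 0.0, 7.7, 6.2, 6.8, 9.4, 14.5.
Cumulative: 4.4, 4.4, 12.1, 18.3, 25.1, 34.5, 49.0.
The total first reaches 11 DD on day 3.

day 3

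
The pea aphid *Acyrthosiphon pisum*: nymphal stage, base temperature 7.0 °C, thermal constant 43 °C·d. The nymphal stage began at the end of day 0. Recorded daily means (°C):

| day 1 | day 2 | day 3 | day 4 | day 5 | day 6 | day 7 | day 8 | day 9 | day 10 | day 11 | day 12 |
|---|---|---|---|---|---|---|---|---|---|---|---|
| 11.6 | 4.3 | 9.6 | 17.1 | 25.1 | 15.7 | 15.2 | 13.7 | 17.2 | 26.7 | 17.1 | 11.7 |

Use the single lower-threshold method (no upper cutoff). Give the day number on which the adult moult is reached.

Daily DD above 7.0 °C: 4.6, 0.0, 2.6, 10.1, 18.1, 8.7, 8.2, 6.7, 10.2, 19.7, 10.1, 4.7.
Cumulative: 4.6, 4.6, 7.2, 17.3, 35.4, 44.1, 52.3, 59.0, 69.2, 88.9, 99.0, 103.7.
The total first reaches 43 DD on day 6.

day 6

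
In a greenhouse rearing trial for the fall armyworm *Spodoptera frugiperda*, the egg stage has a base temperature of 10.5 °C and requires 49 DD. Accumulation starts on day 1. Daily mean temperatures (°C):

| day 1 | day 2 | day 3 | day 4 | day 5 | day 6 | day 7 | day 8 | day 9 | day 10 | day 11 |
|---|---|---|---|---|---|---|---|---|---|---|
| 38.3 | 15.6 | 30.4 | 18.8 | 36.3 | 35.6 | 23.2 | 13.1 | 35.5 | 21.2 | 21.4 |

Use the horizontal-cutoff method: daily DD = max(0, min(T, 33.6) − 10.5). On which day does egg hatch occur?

Daily DD above 10.5 °C (capped at 23.1): 23.1, 5.1, 19.9, 8.3, 23.1, 23.1, 12.7, 2.6, 23.1, 10.7, 10.9.
Cumulative: 23.1, 28.2, 48.1, 56.4, 79.5, 102.6, 115.3, 117.9, 141.0, 151.7, 162.6.
The total first reaches 49 DD on day 4.

day 4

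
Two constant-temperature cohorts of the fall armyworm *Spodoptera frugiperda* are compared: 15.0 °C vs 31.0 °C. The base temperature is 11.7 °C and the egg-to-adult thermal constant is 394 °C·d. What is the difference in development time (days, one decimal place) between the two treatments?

At 15.0 °C: 394 / (15.0 − 11.7) = 394 / 3.3 = 119.394 d.
At 31.0 °C: 394 / (31.0 − 11.7) = 394 / 19.3 = 20.415 d.
Difference = |119.394 − 20.415| = 98.979 ≈ 99.0 days.

99.0 days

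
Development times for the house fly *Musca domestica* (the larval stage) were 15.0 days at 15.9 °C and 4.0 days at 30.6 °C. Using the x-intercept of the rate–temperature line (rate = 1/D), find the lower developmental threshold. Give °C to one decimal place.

10.6 °C

Equal thermal constants: D₁(T₁ − T_b) = D₂(T₂ − T_b).
15.0·(15.9 − T_b) = 4.0·(30.6 − T_b)
T_b = (15.0·15.9 − 4.0·30.6) / (15.0 − 4.0) = 116.10 / 11.0 = 10.555 °C ≈ 10.6 °C.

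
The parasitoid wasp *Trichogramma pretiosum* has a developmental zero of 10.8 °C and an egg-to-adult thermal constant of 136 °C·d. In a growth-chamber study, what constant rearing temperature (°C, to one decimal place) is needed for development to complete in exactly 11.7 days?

22.4 °C

Required daily accumulation = 136 / 11.7 = 11.624 DD/day.
T = T_base + 11.624 = 10.8 + 11.624 = 22.424 ≈ 22.4 °C.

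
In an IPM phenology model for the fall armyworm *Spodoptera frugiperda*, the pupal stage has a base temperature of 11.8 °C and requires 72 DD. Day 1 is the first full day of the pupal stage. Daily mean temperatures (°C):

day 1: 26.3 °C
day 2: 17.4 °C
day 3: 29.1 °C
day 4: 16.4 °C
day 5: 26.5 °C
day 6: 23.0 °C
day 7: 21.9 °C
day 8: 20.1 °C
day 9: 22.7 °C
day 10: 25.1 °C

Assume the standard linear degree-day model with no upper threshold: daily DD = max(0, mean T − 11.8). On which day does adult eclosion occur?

Daily DD above 11.8 °C: 14.5, 5.6, 17.3, 4.6, 14.7, 11.2, 10.1, 8.3, 10.9, 13.3.
Cumulative: 14.5, 20.1, 37.4, 42.0, 56.7, 67.9, 78.0, 86.3, 97.2, 110.5.
The total first reaches 72 DD on day 7.

day 7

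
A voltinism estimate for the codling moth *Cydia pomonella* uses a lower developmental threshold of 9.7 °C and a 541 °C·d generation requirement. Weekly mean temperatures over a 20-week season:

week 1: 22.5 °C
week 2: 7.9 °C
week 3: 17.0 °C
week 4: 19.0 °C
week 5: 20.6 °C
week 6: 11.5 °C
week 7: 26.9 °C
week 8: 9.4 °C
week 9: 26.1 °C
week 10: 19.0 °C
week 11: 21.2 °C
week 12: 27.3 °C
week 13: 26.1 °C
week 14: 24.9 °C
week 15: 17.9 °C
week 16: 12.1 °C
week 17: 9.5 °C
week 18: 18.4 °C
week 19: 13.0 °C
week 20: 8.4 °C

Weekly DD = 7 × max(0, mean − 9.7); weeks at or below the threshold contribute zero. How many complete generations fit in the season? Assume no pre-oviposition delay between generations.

Weekly DD (7 × max(0, T̄ − 9.7)): 89.6, 0.0, 51.1, 65.1, 76.3, 12.6, 120.4, 0.0, 114.8, 65.1, 80.5, 123.2, 114.8, 106.4, 57.4, 16.8, 0.0, 60.9, 23.1, 0.0.
Season total = 1178.1 DD.
Complete generations = ⌊1178.1 / 541⌋ = 2.

2 generations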